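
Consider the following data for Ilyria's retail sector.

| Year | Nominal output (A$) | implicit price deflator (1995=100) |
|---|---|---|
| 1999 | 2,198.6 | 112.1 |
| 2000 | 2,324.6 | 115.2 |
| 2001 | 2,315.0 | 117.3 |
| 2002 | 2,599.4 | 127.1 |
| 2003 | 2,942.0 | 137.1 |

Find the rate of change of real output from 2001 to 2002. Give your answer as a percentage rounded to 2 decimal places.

3.63%

Real output 2001 = 2315.0/1.173 = 1973.57.
Real output 2002 = 2599.4/1.271 = 2045.16.
Change = 2045.16/1973.57 − 1 = 0.0363.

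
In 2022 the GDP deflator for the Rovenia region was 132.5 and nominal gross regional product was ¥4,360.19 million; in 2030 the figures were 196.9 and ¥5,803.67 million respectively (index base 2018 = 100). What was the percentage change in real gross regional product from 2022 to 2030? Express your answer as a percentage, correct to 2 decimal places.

Deflate each year: 2022 → 4360.19/1.325 = 3290.71; 2030 → 5803.67/1.969 = 2947.52.
So real gross regional product changed by 2947.52/3290.71 − 1 = -0.1043, i.e. -10.43%.

-10.43%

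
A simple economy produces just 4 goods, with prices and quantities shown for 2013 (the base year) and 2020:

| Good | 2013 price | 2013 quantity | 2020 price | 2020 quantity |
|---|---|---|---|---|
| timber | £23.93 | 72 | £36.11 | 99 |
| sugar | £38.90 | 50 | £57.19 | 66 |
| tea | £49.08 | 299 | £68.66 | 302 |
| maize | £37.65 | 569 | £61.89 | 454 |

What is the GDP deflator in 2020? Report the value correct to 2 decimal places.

Nominal GDP 2020 = 36.11·99 + 57.19·66 + 68.66·302 + 61.89·454 = 56182.81.
Real GDP 2020 (at 2013 prices) = 23.93·99 + 38.90·66 + 49.08·302 + 37.65·454 = 36851.73.
Deflator = Nominal/Real × 100 = 56182.81/36851.73 × 100 = 152.456.

152.46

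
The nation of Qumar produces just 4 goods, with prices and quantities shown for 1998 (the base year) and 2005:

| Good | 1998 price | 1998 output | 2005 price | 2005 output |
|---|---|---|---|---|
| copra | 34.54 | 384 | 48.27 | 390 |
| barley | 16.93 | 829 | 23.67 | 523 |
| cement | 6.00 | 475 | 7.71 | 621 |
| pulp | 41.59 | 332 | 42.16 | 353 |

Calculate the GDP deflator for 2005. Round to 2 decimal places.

Nominal GDP 2005 = 48.27·390 + 23.67·523 + 7.71·621 + 42.16·353 = 50875.10.
Real GDP 2005 (at 1998 prices) = 34.54·390 + 16.93·523 + 6.00·621 + 41.59·353 = 40732.26.
Deflator = Nominal/Real × 100 = 50875.10/40732.26 × 100 = 124.901.

124.90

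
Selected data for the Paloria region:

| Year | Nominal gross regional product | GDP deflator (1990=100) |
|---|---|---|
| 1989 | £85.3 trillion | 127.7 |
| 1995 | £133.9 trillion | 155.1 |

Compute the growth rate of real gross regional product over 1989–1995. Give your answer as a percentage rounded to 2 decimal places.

29.24%

Real gross regional product 1989 = 85.3 / 1.277 = 66.80.
Real gross regional product 1995 = 133.9 / 1.551 = 86.33.
Real growth = 86.33 / 66.80 − 1 = 0.2924.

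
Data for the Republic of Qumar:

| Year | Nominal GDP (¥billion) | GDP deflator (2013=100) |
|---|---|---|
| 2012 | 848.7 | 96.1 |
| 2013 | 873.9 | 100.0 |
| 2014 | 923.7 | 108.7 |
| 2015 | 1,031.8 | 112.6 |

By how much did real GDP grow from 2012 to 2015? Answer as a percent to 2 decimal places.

3.76%

Real GDP 2012 = 848.7/0.961 = 883.14.
Real GDP 2015 = 1031.8/1.126 = 916.34.
Change = 916.34/883.14 − 1 = 0.0376.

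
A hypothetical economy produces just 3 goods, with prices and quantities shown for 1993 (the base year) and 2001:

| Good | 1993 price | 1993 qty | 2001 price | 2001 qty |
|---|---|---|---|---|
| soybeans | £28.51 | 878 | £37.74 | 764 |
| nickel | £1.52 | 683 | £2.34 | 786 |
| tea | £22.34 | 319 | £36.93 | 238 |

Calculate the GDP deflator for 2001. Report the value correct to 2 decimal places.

139.47

Nominal GDP 2001 = 37.74·764 + 2.34·786 + 36.93·238 = 39461.94.
Real GDP 2001 (at 1993 prices) = 28.51·764 + 1.52·786 + 22.34·238 = 28293.28.
Deflator = Nominal/Real × 100 = 39461.94/28293.28 × 100 = 139.475.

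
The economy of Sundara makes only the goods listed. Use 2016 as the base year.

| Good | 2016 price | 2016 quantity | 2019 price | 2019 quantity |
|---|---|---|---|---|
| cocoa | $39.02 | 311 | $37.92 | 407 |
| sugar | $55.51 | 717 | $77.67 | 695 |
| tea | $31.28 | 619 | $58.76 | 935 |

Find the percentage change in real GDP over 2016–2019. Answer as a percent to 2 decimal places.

Real GDP 2016 = Nominal GDP 2016 = 39.02·311 + 55.51·717 + 31.28·619 = 71298.21.
Real GDP 2019 (at 2016 prices) = 39.02·407 + 55.51·695 + 31.28·935 = 83707.39.
Real growth = 83707.39/71298.21 − 1 = 0.1740.

17.40%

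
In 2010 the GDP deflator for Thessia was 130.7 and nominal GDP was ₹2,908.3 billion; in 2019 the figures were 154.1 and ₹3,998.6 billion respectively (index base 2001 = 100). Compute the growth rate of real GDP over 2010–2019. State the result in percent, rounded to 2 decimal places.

Real GDP 2010 = 2908.3 / 1.307 = 2225.17.
Real GDP 2019 = 3998.6 / 1.541 = 2594.81.
Real growth = 2594.81 / 2225.17 − 1 = 0.1661.

16.61%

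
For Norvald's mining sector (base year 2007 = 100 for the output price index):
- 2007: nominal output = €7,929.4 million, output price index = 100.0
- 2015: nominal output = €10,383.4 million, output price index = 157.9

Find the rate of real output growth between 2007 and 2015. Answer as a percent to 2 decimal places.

Real output 2007 = 7929.4 / 1.000 = 7929.40.
Real output 2015 = 10383.4 / 1.579 = 6575.93.
Real growth = 6575.93 / 7929.40 − 1 = -0.1707.

-17.07%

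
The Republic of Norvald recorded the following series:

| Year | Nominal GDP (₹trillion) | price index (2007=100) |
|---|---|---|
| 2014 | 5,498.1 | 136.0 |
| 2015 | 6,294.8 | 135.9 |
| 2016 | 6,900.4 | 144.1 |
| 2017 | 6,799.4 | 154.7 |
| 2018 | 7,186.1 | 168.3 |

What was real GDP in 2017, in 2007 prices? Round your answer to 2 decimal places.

Real GDP 2017 = 6799.4 / 1.547 = 4395.22.

₹4,395.22 trillion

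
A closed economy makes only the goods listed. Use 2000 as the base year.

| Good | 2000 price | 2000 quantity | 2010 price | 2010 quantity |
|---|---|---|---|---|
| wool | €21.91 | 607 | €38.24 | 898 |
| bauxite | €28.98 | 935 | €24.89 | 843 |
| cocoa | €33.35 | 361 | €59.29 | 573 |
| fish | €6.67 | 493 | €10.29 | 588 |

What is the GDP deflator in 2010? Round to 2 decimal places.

Nominal GDP 2010 = 38.24·898 + 24.89·843 + 59.29·573 + 10.29·588 = 95345.48.
Real GDP 2010 (at 2000 prices) = 21.91·898 + 28.98·843 + 33.35·573 + 6.67·588 = 67136.83.
Deflator = Nominal/Real × 100 = 95345.48/67136.83 × 100 = 142.017.

142.02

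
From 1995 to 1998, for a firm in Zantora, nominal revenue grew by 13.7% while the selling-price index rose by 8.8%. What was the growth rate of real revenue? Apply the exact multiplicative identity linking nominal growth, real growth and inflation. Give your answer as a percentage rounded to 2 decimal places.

4.50%

(1 + g_nom) = (1 + g_real)(1 + π), so g_real = 1.1370 / 1.0880 − 1 = 0.04504.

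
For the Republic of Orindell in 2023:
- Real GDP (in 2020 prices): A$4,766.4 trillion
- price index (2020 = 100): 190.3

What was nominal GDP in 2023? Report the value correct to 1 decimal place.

A$9,070.5 trillion

Nominal GDP = Real × (price index/100) = 4766.4 × 1.903 = 9070.46.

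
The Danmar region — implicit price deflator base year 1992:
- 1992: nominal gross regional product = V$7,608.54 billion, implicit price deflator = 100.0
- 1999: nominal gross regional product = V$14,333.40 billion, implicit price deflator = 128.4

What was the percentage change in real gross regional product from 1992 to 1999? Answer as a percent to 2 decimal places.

Real gross regional product 1992 = 7608.54 / 1.000 = 7608.54.
Real gross regional product 1999 = 14333.40 / 1.284 = 11163.08.
Real growth = 11163.08 / 7608.54 − 1 = 0.4672.

46.72%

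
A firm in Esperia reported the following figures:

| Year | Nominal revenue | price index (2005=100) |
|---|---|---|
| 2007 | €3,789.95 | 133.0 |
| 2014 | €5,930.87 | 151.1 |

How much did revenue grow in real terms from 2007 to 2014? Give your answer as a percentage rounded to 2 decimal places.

Real revenue 2007 = 3789.95 / 1.330 = 2849.59.
Real revenue 2014 = 5930.87 / 1.511 = 3925.13.
Real growth = 3925.13 / 2849.59 − 1 = 0.3774.

37.74%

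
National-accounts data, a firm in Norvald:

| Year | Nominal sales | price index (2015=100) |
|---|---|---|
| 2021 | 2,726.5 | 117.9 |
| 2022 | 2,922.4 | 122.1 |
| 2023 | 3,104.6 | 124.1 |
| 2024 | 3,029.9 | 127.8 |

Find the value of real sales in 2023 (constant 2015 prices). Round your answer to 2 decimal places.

Real sales 2023 = 3104.6 / 1.241 = 2501.69.

2,501.69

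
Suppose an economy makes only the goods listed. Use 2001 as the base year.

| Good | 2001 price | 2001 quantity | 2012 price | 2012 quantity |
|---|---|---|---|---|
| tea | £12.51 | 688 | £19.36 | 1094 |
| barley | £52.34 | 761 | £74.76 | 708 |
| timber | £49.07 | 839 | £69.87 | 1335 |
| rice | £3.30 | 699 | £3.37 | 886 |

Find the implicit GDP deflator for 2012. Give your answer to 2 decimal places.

142.96

Nominal GDP 2012 = 19.36·1094 + 74.76·708 + 69.87·1335 + 3.37·886 = 170372.19.
Real GDP 2012 (at 2001 prices) = 12.51·1094 + 52.34·708 + 49.07·1335 + 3.30·886 = 119174.91.
Deflator = Nominal/Real × 100 = 170372.19/119174.91 × 100 = 142.960.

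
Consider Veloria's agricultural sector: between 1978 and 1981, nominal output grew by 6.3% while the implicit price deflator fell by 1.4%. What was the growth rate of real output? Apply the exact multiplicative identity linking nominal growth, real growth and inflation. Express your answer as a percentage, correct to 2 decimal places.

(1 + g_nom) = (1 + g_real)(1 + π), so g_real = 1.0630 / 0.9860 − 1 = 0.07809.

7.81%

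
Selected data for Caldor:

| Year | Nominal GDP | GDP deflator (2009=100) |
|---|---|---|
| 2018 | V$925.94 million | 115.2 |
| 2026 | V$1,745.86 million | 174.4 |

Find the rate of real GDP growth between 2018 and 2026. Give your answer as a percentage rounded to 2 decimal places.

Deflate each year: 2018 → 925.94/1.152 = 803.77; 2026 → 1745.86/1.744 = 1001.07.
So real GDP changed by 1001.07/803.77 − 1 = 0.2455, i.e. 24.55%.

24.55%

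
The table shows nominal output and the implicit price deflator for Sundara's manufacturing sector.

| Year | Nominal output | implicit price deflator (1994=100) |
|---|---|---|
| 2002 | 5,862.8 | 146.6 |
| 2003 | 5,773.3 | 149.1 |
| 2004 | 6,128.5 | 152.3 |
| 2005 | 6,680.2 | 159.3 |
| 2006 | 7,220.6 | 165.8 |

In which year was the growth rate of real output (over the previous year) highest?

2003: real = 5773.3/1.491 = 3872.10; growth vs 2002 (3999.18) = -3.18%.
2004: real = 6128.5/1.523 = 4023.97; growth vs 2003 (3872.10) = 3.92%.
2005: real = 6680.2/1.593 = 4193.47; growth vs 2004 (4023.97) = 4.21%.
2006: real = 7220.6/1.658 = 4355.01; growth vs 2005 (4193.47) = 3.85%.

2005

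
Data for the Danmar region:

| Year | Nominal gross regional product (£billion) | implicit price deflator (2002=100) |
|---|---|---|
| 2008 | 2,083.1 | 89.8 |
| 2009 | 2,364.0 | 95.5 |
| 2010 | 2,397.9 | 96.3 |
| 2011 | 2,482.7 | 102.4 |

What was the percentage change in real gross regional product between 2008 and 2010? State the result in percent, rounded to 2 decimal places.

Real gross regional product 2008 = 2083.1/0.898 = 2319.71.
Real gross regional product 2010 = 2397.9/0.963 = 2490.03.
Change = 2490.03/2319.71 − 1 = 0.0734.

7.34%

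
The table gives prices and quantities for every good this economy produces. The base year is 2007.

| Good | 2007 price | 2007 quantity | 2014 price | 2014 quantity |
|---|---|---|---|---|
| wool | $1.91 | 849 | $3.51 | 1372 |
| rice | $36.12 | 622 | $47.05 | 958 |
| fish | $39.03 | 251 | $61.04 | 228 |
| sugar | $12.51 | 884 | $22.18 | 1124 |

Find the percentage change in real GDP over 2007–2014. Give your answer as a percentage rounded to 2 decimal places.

Real GDP 2007 = Nominal GDP 2007 = 1.91·849 + 36.12·622 + 39.03·251 + 12.51·884 = 44943.60.
Real GDP 2014 (at 2007 prices) = 1.91·1372 + 36.12·958 + 39.03·228 + 12.51·1124 = 60183.56.
Real growth = 60183.56/44943.60 − 1 = 0.3391.

33.91%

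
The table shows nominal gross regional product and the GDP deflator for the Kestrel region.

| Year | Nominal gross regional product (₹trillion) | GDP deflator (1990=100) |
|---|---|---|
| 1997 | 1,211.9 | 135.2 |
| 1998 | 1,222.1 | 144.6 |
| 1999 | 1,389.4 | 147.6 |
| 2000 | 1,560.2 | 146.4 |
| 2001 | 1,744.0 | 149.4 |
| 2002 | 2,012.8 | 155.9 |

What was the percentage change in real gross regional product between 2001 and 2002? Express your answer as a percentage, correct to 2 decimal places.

10.60%

Real gross regional product 2001 = 1744.0/1.494 = 1167.34.
Real gross regional product 2002 = 2012.8/1.559 = 1291.08.
Change = 1291.08/1167.34 − 1 = 0.1060.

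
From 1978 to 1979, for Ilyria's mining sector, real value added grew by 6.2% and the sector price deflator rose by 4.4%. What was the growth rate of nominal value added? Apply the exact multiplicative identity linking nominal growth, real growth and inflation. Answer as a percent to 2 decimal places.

10.87%

(1 + g_nom) = (1 + g_real)(1 + π) = 1.0620 × 1.0440 = 1.10873.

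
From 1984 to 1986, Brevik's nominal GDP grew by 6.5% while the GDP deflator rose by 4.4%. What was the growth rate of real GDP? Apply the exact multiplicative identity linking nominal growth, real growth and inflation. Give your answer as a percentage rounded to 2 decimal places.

2.01%

(1 + g_nom) = (1 + g_real)(1 + π), so g_real = 1.0650 / 1.0440 − 1 = 0.02011.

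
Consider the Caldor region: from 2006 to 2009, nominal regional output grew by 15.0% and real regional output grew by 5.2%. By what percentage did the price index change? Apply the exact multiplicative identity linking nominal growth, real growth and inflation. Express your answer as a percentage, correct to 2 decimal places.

(1 + g_nom) = (1 + g_real)(1 + π), so π = 1.1500 / 1.0520 − 1 = 0.09316.

9.32%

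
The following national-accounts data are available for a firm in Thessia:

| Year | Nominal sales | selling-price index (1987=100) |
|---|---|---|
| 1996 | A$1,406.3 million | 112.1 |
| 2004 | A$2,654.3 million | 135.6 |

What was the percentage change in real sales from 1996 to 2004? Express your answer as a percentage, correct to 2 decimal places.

56.03%

Deflate each year: 1996 → 1406.3/1.121 = 1254.50; 2004 → 2654.3/1.356 = 1957.45.
So real sales changed by 1957.45/1254.50 − 1 = 0.5603, i.e. 56.03%.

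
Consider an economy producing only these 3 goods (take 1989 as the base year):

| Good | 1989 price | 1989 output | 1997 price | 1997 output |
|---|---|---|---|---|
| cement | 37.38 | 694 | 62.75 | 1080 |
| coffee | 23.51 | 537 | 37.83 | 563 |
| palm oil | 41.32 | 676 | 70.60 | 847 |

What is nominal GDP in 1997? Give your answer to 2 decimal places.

148866.49

Nominal GDP 1997 = Σ (p_1997 × q_1997) = 62.75·1080 + 37.83·563 + 70.60·847 = 148866.49.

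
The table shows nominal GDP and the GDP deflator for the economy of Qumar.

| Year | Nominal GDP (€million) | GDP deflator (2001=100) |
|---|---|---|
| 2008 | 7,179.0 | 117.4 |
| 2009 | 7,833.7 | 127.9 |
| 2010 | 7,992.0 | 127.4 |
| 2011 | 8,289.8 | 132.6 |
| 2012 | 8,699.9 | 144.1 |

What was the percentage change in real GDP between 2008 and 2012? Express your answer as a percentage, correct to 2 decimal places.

Real GDP 2008 = 7179.0/1.174 = 6114.99.
Real GDP 2012 = 8699.9/1.441 = 6037.40.
Change = 6037.40/6114.99 − 1 = -0.0127.

-1.27%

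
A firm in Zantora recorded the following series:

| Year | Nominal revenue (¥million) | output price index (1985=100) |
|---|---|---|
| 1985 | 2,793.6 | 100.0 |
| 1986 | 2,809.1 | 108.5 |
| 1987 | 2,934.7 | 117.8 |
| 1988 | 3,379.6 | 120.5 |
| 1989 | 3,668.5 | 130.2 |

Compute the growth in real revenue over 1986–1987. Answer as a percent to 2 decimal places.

Real revenue 1986 = 2809.1/1.085 = 2589.03.
Real revenue 1987 = 2934.7/1.178 = 2491.26.
Change = 2491.26/2589.03 − 1 = -0.0378.

-3.78%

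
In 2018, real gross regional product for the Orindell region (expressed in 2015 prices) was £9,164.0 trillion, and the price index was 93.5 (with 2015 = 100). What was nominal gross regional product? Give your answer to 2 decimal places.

£8,568.34 trillion

Nominal gross regional product = Real × (price index/100) = 9164.0 × 0.935 = 8568.34.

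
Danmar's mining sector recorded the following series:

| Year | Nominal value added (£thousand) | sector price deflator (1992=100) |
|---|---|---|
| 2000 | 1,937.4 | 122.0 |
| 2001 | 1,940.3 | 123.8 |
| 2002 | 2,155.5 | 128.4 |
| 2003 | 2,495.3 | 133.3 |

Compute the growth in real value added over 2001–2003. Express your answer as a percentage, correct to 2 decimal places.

19.44%

Real value added 2001 = 1940.3/1.238 = 1567.29.
Real value added 2003 = 2495.3/1.333 = 1871.94.
Change = 1871.94/1567.29 − 1 = 0.1944.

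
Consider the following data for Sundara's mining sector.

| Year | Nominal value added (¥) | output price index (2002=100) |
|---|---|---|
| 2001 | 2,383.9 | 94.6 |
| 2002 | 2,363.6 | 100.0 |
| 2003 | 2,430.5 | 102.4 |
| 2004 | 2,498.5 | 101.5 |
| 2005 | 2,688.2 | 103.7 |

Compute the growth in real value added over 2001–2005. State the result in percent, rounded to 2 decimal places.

2.87%

Real value added 2001 = 2383.9/0.946 = 2519.98.
Real value added 2005 = 2688.2/1.037 = 2592.29.
Change = 2592.29/2519.98 − 1 = 0.0287.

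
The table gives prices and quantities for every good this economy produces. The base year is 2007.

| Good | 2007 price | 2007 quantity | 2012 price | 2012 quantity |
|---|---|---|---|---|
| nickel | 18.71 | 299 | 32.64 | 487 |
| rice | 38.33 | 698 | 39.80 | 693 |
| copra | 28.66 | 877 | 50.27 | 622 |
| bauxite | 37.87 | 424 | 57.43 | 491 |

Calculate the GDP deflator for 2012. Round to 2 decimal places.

Nominal GDP 2012 = 32.64·487 + 39.80·693 + 50.27·622 + 57.43·491 = 102943.15.
Real GDP 2012 (at 2007 prices) = 18.71·487 + 38.33·693 + 28.66·622 + 37.87·491 = 72095.15.
Deflator = Nominal/Real × 100 = 102943.15/72095.15 × 100 = 142.788.

142.79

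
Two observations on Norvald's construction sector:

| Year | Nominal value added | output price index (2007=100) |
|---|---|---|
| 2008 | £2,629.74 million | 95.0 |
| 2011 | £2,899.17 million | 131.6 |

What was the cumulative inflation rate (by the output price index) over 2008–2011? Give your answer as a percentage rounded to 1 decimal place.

38.5%

Price-level change = 131.6 / 95.0 − 1 = 0.3853.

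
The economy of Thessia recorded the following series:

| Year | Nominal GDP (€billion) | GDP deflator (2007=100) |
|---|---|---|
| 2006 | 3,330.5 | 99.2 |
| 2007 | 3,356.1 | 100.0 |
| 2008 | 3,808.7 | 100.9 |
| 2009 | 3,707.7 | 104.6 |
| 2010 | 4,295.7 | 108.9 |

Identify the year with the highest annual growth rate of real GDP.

2008

2007: real = 3356.1/1.000 = 3356.10; growth vs 2006 (3357.36) = -0.04%.
2008: real = 3808.7/1.009 = 3774.73; growth vs 2007 (3356.10) = 12.47%.
2009: real = 3707.7/1.046 = 3544.65; growth vs 2008 (3774.73) = -6.10%.
2010: real = 4295.7/1.089 = 3944.63; growth vs 2009 (3544.65) = 11.28%.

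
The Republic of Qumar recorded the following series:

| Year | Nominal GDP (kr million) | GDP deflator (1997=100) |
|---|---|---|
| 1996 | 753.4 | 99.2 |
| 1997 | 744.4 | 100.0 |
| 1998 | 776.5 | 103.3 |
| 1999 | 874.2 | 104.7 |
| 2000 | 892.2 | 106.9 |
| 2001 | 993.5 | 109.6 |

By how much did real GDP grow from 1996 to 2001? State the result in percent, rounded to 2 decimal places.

19.36%

Real GDP 1996 = 753.4/0.992 = 759.48.
Real GDP 2001 = 993.5/1.096 = 906.48.
Change = 906.48/759.48 − 1 = 0.1936.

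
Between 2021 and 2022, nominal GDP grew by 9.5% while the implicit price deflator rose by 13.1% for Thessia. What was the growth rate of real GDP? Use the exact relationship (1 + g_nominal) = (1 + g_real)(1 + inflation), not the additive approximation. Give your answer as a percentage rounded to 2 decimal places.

-3.18%

(1 + g_nom) = (1 + g_real)(1 + π), so g_real = 1.0950 / 1.1310 − 1 = -0.03183.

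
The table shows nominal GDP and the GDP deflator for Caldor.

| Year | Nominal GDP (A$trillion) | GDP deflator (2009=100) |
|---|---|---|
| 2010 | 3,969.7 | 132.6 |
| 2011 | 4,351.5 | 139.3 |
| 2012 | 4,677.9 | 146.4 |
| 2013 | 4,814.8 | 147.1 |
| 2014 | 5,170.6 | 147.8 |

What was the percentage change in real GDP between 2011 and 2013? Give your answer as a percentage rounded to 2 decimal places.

Real GDP 2011 = 4351.5/1.393 = 3123.83.
Real GDP 2013 = 4814.8/1.471 = 3273.15.
Change = 3273.15/3123.83 − 1 = 0.0478.

4.78%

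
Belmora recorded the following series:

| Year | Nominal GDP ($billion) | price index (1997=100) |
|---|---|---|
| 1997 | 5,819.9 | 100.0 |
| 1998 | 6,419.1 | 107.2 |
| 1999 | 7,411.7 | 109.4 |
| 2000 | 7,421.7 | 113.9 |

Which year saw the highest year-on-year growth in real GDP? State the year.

1998: real = 6419.1/1.072 = 5987.97; growth vs 1997 (5819.90) = 2.89%.
1999: real = 7411.7/1.094 = 6774.86; growth vs 1998 (5987.97) = 13.14%.
2000: real = 7421.7/1.139 = 6515.98; growth vs 1999 (6774.86) = -3.82%.

1999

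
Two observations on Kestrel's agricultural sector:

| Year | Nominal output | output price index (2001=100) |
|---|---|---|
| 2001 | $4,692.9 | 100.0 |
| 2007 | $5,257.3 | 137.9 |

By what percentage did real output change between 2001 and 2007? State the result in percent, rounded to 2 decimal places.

Real output 2001 = 4692.9 / 1.000 = 4692.90.
Real output 2007 = 5257.3 / 1.379 = 3812.40.
Real growth = 3812.40 / 4692.90 − 1 = -0.1876.

-18.76%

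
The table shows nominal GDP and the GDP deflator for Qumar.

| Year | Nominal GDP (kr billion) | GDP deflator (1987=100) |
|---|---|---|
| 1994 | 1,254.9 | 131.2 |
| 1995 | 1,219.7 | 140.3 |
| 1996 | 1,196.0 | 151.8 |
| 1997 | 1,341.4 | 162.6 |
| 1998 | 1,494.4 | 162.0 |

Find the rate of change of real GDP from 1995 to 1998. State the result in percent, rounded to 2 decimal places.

6.11%

Real GDP 1995 = 1219.7/1.403 = 869.35.
Real GDP 1998 = 1494.4/1.620 = 922.47.
Change = 922.47/869.35 − 1 = 0.0611.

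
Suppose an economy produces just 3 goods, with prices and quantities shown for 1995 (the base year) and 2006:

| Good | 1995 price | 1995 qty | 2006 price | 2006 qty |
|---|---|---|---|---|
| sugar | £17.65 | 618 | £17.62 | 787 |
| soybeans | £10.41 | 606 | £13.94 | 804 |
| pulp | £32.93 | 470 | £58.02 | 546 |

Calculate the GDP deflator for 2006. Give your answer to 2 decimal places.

Nominal GDP 2006 = 17.62·787 + 13.94·804 + 58.02·546 = 56753.62.
Real GDP 2006 (at 1995 prices) = 17.65·787 + 10.41·804 + 32.93·546 = 40239.97.
Deflator = Nominal/Real × 100 = 56753.62/40239.97 × 100 = 141.038.

141.04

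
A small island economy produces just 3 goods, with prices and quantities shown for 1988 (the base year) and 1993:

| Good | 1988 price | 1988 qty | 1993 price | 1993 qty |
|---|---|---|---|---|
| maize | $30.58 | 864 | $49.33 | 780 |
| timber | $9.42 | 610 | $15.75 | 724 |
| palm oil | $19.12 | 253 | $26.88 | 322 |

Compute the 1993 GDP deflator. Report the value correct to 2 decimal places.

158.94

Nominal GDP 1993 = 49.33·780 + 15.75·724 + 26.88·322 = 58535.76.
Real GDP 1993 (at 1988 prices) = 30.58·780 + 9.42·724 + 19.12·322 = 36829.12.
Deflator = Nominal/Real × 100 = 58535.76/36829.12 × 100 = 158.939.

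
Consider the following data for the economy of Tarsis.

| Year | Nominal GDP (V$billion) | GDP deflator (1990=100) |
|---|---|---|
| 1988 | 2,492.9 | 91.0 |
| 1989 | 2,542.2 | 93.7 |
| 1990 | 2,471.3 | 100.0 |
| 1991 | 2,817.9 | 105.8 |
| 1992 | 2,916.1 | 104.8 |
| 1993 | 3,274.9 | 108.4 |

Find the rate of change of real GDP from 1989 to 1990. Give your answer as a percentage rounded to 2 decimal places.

Real GDP 1989 = 2542.2/0.937 = 2713.13.
Real GDP 1990 = 2471.3/1.000 = 2471.30.
Change = 2471.30/2713.13 − 1 = -0.0891.

-8.91%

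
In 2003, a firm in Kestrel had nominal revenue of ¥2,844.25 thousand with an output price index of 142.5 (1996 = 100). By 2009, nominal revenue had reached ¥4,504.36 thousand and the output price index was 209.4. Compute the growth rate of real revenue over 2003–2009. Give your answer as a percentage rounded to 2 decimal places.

Real revenue 2003 = 2844.25 / 1.425 = 1995.96.
Real revenue 2009 = 4504.36 / 2.094 = 2151.08.
Real growth = 2151.08 / 1995.96 − 1 = 0.0777.

7.77%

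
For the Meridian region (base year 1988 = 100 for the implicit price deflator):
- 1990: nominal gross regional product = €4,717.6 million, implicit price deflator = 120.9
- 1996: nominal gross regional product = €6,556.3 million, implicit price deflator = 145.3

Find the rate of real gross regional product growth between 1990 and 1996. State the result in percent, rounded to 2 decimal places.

Real gross regional product 1990 = 4717.6 / 1.209 = 3902.07.
Real gross regional product 1996 = 6556.3 / 1.453 = 4512.25.
Real growth = 4512.25 / 3902.07 − 1 = 0.1564.

15.64%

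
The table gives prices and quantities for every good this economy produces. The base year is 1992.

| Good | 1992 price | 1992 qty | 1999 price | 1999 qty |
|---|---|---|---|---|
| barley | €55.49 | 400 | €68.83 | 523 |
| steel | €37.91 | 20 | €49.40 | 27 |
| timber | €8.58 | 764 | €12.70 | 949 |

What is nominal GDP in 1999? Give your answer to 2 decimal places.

€49384.19

Nominal GDP 1999 = Σ (p_1999 × q_1999) = 68.83·523 + 49.40·27 + 12.70·949 = 49384.19.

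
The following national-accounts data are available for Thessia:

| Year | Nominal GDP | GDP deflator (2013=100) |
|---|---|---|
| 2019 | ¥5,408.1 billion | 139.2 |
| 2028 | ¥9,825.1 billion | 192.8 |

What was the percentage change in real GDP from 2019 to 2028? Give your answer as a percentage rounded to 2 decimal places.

31.17%

Real GDP 2019 = 5408.1 / 1.392 = 3885.13.
Real GDP 2028 = 9825.1 / 1.928 = 5096.01.
Real growth = 5096.01 / 3885.13 − 1 = 0.3117.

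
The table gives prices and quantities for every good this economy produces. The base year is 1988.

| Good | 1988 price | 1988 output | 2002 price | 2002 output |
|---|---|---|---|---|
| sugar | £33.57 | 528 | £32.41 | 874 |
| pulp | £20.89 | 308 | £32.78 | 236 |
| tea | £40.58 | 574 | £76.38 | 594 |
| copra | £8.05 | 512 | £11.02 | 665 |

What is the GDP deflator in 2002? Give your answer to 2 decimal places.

Nominal GDP 2002 = 32.41·874 + 32.78·236 + 76.38·594 + 11.02·665 = 88760.44.
Real GDP 2002 (at 1988 prices) = 33.57·874 + 20.89·236 + 40.58·594 + 8.05·665 = 63727.99.
Deflator = Nominal/Real × 100 = 88760.44/63727.99 × 100 = 139.280.

139.28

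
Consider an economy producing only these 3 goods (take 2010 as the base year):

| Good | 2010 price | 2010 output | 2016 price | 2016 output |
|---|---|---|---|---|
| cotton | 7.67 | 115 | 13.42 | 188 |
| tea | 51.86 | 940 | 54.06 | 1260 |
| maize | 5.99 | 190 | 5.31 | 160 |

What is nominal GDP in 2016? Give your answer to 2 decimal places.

71488.16

Nominal GDP 2016 = Σ (p_2016 × q_2016) = 13.42·188 + 54.06·1260 + 5.31·160 = 71488.16.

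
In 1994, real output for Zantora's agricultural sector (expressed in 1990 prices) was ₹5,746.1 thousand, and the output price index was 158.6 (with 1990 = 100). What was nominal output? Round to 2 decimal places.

₹9,113.31 thousand

Nominal output = Real × (output price index/100) = 5746.1 × 1.586 = 9113.31.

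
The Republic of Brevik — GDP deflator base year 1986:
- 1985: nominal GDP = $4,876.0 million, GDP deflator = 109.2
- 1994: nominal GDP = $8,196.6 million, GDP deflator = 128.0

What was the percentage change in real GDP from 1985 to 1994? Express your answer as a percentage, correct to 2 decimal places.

43.41%

Real GDP 1985 = 4876.0 / 1.092 = 4465.20.
Real GDP 1994 = 8196.6 / 1.280 = 6403.59.
Real growth = 6403.59 / 4465.20 − 1 = 0.4341.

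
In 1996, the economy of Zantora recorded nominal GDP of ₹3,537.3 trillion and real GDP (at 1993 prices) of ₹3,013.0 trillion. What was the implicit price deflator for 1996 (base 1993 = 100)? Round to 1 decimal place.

117.4

implicit price deflator = (Nominal / Real) × 100 = 3537.3 / 3013.0 × 100 = 117.40.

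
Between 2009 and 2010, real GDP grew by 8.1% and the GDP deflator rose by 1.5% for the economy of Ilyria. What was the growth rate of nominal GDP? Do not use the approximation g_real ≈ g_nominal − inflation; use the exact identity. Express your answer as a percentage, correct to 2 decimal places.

(1 + g_nom) = (1 + g_real)(1 + π) = 1.0810 × 1.0150 = 1.09722.

9.72%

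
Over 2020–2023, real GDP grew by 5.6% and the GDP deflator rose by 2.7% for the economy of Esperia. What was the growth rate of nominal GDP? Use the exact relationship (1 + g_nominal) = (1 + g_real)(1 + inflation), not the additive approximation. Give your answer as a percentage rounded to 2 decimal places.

8.45%

(1 + g_nom) = (1 + g_real)(1 + π) = 1.0560 × 1.0270 = 1.08451.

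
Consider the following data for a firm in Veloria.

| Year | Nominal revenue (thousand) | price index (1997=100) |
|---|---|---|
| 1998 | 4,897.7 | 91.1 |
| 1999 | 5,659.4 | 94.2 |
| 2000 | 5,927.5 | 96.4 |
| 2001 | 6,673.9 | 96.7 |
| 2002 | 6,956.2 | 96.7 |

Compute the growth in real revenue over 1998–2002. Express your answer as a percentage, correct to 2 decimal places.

Real revenue 1998 = 4897.7/0.911 = 5376.18.
Real revenue 2002 = 6956.2/0.967 = 7193.59.
Change = 7193.59/5376.18 − 1 = 0.3380.

33.80%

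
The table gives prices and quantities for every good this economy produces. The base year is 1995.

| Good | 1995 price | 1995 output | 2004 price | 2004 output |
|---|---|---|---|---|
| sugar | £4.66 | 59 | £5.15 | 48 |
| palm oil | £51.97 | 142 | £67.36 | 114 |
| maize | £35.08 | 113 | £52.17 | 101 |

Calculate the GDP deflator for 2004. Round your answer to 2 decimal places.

136.16

Nominal GDP 2004 = 5.15·48 + 67.36·114 + 52.17·101 = 13195.41.
Real GDP 2004 (at 1995 prices) = 4.66·48 + 51.97·114 + 35.08·101 = 9691.34.
Deflator = Nominal/Real × 100 = 13195.41/9691.34 × 100 = 136.157.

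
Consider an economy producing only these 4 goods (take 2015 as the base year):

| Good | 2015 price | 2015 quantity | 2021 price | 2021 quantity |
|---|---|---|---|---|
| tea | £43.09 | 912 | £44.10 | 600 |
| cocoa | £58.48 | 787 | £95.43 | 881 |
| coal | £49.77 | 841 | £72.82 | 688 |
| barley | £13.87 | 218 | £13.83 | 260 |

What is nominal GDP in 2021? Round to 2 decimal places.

Nominal GDP 2021 = Σ (p_2021 × q_2021) = 44.10·600 + 95.43·881 + 72.82·688 + 13.83·260 = 164229.79.

£164229.79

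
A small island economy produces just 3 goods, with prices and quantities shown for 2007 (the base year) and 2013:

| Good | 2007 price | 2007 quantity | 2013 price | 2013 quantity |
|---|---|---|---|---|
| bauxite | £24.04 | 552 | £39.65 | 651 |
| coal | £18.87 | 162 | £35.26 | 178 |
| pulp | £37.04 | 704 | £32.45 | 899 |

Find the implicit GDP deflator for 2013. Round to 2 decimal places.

Nominal GDP 2013 = 39.65·651 + 35.26·178 + 32.45·899 = 61260.98.
Real GDP 2013 (at 2007 prices) = 24.04·651 + 18.87·178 + 37.04·899 = 52307.86.
Deflator = Nominal/Real × 100 = 61260.98/52307.86 × 100 = 117.116.

117.12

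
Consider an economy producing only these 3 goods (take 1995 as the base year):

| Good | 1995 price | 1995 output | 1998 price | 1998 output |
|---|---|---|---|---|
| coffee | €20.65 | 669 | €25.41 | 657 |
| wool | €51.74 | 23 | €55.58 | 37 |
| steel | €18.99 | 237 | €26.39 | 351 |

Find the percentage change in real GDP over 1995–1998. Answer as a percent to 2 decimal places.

Real GDP 1995 = Nominal GDP 1995 = 20.65·669 + 51.74·23 + 18.99·237 = 19505.50.
Real GDP 1998 (at 1995 prices) = 20.65·657 + 51.74·37 + 18.99·351 = 22146.92.
Real growth = 22146.92/19505.50 − 1 = 0.1354.

13.54%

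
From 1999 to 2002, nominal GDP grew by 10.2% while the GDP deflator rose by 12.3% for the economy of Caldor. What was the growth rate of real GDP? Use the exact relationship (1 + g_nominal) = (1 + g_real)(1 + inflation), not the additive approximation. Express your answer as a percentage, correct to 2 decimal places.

(1 + g_nom) = (1 + g_real)(1 + π), so g_real = 1.1020 / 1.1230 − 1 = -0.01870.

-1.87%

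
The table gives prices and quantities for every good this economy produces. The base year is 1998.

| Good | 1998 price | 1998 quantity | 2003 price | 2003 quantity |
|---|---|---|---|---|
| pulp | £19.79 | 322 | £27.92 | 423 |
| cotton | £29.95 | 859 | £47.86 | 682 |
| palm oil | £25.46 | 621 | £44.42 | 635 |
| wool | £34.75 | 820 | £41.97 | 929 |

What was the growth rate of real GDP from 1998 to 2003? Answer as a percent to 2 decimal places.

Real GDP 1998 = Nominal GDP 1998 = 19.79·322 + 29.95·859 + 25.46·621 + 34.75·820 = 76405.09.
Real GDP 2003 (at 1998 prices) = 19.79·423 + 29.95·682 + 25.46·635 + 34.75·929 = 77246.92.
Real growth = 77246.92/76405.09 − 1 = 0.0110.

1.10%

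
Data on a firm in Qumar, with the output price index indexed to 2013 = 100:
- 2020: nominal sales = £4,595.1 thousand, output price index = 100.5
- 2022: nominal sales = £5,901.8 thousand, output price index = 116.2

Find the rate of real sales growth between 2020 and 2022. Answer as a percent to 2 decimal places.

Deflate each year: 2020 → 4595.1/1.005 = 4572.24; 2022 → 5901.8/1.162 = 5079.00.
So real sales changed by 5079.00/4572.24 − 1 = 0.1108, i.e. 11.08%.

11.08%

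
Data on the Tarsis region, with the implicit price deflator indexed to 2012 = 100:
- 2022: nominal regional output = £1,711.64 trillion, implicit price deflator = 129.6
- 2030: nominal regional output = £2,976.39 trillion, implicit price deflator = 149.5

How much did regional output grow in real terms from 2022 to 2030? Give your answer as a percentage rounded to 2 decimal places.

50.74%

Deflate each year: 2022 → 1711.64/1.296 = 1320.71; 2030 → 2976.39/1.495 = 1990.90.
So real regional output changed by 1990.90/1320.71 − 1 = 0.5074, i.e. 50.74%.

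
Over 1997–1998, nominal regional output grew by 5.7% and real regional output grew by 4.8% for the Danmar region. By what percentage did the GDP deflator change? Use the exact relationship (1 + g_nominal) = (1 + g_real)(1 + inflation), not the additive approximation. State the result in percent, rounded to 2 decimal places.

(1 + g_nom) = (1 + g_real)(1 + π), so π = 1.0570 / 1.0480 − 1 = 0.00859.

0.86%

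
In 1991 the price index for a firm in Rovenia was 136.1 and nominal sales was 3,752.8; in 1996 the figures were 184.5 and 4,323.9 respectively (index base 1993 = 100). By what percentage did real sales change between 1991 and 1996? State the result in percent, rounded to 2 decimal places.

-15.01%

Deflate each year: 1991 → 3752.8/1.361 = 2757.38; 1996 → 4323.9/1.845 = 2343.58.
So real sales changed by 2343.58/2757.38 − 1 = -0.1501, i.e. -15.01%.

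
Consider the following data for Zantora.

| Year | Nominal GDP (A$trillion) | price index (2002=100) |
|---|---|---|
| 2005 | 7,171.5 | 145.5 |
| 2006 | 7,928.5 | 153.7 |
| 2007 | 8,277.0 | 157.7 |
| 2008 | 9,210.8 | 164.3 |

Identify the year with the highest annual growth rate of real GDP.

2006: real = 7928.5/1.537 = 5158.43; growth vs 2005 (4928.87) = 4.66%.
2007: real = 8277.0/1.577 = 5248.57; growth vs 2006 (5158.43) = 1.75%.
2008: real = 9210.8/1.643 = 5606.09; growth vs 2007 (5248.57) = 6.81%.

2008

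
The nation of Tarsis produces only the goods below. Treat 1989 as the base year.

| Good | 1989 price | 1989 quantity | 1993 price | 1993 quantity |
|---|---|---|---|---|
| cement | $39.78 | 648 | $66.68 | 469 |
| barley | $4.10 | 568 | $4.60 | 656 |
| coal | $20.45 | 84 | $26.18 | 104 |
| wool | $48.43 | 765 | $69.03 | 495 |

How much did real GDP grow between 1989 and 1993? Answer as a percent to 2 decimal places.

Real GDP 1989 = Nominal GDP 1989 = 39.78·648 + 4.10·568 + 20.45·84 + 48.43·765 = 66872.99.
Real GDP 1993 (at 1989 prices) = 39.78·469 + 4.10·656 + 20.45·104 + 48.43·495 = 47446.07.
Real growth = 47446.07/66872.99 − 1 = -0.2905.

-29.05%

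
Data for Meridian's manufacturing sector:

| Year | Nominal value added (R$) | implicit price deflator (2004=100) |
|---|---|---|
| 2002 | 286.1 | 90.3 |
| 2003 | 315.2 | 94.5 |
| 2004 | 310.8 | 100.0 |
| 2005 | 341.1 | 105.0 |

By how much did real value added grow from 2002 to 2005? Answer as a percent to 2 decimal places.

2.53%

Real value added 2002 = 286.1/0.903 = 316.83.
Real value added 2005 = 341.1/1.050 = 324.86.
Change = 324.86/316.83 − 1 = 0.0253.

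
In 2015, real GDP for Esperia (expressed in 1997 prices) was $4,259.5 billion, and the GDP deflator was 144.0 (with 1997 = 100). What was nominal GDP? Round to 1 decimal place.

Nominal GDP = Real × (GDP deflator/100) = 4259.5 × 1.440 = 6133.68.

$6,133.7 billion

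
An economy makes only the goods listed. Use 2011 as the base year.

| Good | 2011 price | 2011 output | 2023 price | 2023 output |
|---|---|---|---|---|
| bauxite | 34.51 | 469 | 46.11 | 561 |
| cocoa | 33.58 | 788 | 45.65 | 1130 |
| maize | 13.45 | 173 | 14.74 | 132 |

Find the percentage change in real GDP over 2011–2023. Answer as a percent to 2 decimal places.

Real GDP 2011 = Nominal GDP 2011 = 34.51·469 + 33.58·788 + 13.45·173 = 44973.08.
Real GDP 2023 (at 2011 prices) = 34.51·561 + 33.58·1130 + 13.45·132 = 59080.91.
Real growth = 59080.91/44973.08 − 1 = 0.3137.

31.37%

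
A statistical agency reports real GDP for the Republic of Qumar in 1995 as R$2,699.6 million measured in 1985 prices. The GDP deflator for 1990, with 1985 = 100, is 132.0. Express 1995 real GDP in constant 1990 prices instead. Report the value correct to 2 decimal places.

Real GDP in 1990 prices = Real GDP in 1985 prices × (P_1990/P_1985) = 2699.6 × 1.320 = 3563.47.

R$3,563.47 million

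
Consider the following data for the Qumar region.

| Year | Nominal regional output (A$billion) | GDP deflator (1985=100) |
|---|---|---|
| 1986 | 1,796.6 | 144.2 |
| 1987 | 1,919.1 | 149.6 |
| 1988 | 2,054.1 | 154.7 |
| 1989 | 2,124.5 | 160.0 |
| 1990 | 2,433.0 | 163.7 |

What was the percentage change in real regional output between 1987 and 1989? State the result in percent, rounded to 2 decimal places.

Real regional output 1987 = 1919.1/1.496 = 1282.82.
Real regional output 1989 = 2124.5/1.600 = 1327.81.
Change = 1327.81/1282.82 − 1 = 0.0351.

3.51%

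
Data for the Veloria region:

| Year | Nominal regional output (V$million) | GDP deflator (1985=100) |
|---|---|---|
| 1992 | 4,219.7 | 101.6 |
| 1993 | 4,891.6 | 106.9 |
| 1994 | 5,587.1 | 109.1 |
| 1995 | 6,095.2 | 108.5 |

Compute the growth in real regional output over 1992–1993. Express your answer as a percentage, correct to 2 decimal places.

10.18%

Real regional output 1992 = 4219.7/1.016 = 4153.25.
Real regional output 1993 = 4891.6/1.069 = 4575.87.
Change = 4575.87/4153.25 − 1 = 0.1018.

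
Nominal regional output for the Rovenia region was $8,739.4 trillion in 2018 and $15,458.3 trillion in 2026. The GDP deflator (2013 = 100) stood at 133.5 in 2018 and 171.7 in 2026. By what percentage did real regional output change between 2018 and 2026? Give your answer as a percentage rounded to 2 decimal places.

Deflate each year: 2018 → 8739.4/1.335 = 6546.37; 2026 → 15458.3/1.717 = 9003.09.
So real regional output changed by 9003.09/6546.37 − 1 = 0.3753, i.e. 37.53%.

37.53%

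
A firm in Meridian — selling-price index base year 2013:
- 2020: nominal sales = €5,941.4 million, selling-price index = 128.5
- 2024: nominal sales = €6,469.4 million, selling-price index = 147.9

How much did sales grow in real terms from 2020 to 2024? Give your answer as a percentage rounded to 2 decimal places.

Real sales 2020 = 5941.4 / 1.285 = 4623.66.
Real sales 2024 = 6469.4 / 1.479 = 4374.17.
Real growth = 4374.17 / 4623.66 − 1 = -0.0540.

-5.40%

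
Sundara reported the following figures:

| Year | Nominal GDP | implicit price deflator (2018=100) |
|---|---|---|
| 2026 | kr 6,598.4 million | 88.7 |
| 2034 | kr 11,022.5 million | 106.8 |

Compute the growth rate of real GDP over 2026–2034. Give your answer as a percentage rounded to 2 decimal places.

Deflate each year: 2026 → 6598.4/0.887 = 7439.01; 2034 → 11022.5/1.068 = 10320.69.
So real GDP changed by 10320.69/7439.01 − 1 = 0.3874, i.e. 38.74%.

38.74%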